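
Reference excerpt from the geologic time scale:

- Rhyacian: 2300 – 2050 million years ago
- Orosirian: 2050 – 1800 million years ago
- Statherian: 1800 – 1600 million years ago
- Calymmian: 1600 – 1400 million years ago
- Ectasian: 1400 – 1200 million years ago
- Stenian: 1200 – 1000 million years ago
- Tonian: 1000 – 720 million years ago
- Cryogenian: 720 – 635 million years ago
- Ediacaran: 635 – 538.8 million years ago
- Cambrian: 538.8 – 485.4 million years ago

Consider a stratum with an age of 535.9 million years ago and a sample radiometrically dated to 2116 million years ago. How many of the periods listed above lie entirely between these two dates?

8

The older date is 2116 Ma and the younger is 535.9 Ma.
Periods with start < 2116 and end > 535.9 Ma: Orosirian (2050–1800), Statherian (1800–1600), Calymmian (1600–1400), Ectasian (1400–1200), Stenian (1200–1000), Tonian (1000–720), Cryogenian (720–635), Ediacaran (635–538.8).
That is 8 complete periods.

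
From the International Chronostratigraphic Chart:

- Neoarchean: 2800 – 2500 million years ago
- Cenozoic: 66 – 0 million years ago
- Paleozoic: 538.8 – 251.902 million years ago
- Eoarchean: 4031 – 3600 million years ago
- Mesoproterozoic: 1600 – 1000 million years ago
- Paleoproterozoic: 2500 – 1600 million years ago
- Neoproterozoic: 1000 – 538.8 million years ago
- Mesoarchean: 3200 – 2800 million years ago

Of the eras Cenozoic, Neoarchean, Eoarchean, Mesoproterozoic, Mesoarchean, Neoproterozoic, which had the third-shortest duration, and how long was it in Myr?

Durations: Cenozoic 66; Neoarchean 300; Eoarchean 431; Mesoproterozoic 600; Mesoarchean 400; Neoproterozoic 461.2 Myr.
Sorted shortest-first: Cenozoic (66), Neoarchean (300), Mesoarchean (400), Eoarchean (431), Neoproterozoic (461.2), Mesoproterozoic (600).
The third shortest is Mesoarchean at 400 Myr.

Mesoarchean, 400 million years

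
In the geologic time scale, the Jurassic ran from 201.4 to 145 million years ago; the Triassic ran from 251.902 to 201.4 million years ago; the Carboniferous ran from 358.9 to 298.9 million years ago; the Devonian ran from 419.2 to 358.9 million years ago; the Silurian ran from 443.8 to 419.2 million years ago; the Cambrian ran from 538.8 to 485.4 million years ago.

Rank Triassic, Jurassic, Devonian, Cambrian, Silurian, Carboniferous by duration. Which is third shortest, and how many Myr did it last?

Cambrian, 53.4 million years

Start − end for each: Triassic 251.902 − 201.4 = 50.502; Jurassic 201.4 − 145 = 56.4; Devonian 419.2 − 358.9 = 60.3; Cambrian 538.8 − 485.4 = 53.4; Silurian 443.8 − 419.2 = 24.6; Carboniferous 358.9 − 298.9 = 60.
Ranking these from shortest: Silurian < Triassic < Cambrian < Jurassic < Carboniferous < Devonian.
Position 3 in that ranking is Cambrian, which lasted 53.4 Myr.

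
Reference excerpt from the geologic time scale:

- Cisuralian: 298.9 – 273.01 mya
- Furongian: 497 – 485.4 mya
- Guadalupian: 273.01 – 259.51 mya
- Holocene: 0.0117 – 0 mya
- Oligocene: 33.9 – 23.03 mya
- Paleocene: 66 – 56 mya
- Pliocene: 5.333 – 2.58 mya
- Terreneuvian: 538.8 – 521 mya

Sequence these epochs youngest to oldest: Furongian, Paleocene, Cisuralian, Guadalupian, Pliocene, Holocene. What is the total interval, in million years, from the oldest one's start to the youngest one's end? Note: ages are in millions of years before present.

Holocene → Pliocene → Paleocene → Guadalupian → Cisuralian → Furongian; total span 497 Myr

From the excerpt: Furongian 497–485.4; Paleocene 66–56; Cisuralian 298.9–273.01; Guadalupian 273.01–259.51; Pliocene 5.333–2.58; Holocene 0.0117–0 (Ma).
Larger Ma is earlier, so the oldest is Furongian and the youngest is Holocene; youngest to oldest: Holocene, Pliocene, Paleocene, Guadalupian, Cisuralian, Furongian.
Oldest start 497 minus youngest end 0 gives 497 Myr overall.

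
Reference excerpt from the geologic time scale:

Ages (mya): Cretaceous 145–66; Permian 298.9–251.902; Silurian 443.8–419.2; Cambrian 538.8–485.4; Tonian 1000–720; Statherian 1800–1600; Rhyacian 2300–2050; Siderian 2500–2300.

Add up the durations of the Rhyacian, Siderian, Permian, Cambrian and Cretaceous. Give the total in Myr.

629.398 million years

Duration is start − end for each: (2300 − 2050) + (2500 − 2300) + (298.9 − 251.902) + (538.8 − 485.4) + (145 − 66).
That is 250 + 200 + 46.998 + 53.4 + 79, which totals 629.398 million years.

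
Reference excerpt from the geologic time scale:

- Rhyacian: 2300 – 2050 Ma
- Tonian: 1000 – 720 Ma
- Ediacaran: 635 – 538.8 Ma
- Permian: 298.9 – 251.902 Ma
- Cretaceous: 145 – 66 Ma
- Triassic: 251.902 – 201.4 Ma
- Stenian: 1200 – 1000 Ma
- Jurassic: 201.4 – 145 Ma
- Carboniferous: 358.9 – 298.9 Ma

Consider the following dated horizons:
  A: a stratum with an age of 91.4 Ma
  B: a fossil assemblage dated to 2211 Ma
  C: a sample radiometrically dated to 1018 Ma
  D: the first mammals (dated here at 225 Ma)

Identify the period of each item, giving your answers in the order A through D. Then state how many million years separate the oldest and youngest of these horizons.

Match each age against the start–end ranges in the excerpt: A = 91.4 Ma → Cretaceous (145–66); B = 2211 Ma → Rhyacian (2300–2050); C = 1018 Ma → Stenian (1200–1000); D = 225 Ma → Triassic (251.902–201.4).
The largest age is 2211 Ma and the smallest is 91.4 Ma; their difference is 2119.6 Myr.

A — Cretaceous; B — Rhyacian; C — Stenian; D — Triassic; span 2119.6 million years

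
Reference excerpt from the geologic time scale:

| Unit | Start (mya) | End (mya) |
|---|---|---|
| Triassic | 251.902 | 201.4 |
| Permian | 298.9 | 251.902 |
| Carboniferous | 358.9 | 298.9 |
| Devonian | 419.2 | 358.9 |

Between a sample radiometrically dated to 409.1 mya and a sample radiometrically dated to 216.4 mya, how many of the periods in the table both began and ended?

409.1 Ma sits inside the Devonian (419.2–358.9) and 216.4 Ma inside the Triassic (251.902–201.4); neither of those is wholly between the two dates.
The listed periods lying completely between them are Carboniferous, Permian — 2 in all.

2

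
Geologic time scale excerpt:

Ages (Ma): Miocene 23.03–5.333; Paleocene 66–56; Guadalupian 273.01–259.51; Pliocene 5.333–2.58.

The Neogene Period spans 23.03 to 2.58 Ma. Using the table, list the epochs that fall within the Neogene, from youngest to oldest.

Epochs with both bounds inside 23.03–2.58 Ma: Pliocene (5.333–2.58), Miocene (23.03–5.333).

Pliocene, Miocene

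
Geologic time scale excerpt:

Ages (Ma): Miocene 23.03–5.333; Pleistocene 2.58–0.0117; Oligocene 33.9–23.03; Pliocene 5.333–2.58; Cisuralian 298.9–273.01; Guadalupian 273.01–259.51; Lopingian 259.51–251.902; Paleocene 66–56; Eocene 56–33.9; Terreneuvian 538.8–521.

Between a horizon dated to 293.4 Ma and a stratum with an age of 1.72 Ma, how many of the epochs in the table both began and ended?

7

The older date is 293.4 Ma and the younger is 1.72 Ma.
Epochs with start < 293.4 and end > 1.72 Ma: Guadalupian (273.01–259.51), Lopingian (259.51–251.902), Paleocene (66–56), Eocene (56–33.9), Oligocene (33.9–23.03), Miocene (23.03–5.333), Pliocene (5.333–2.58).
That is 7 complete epochs.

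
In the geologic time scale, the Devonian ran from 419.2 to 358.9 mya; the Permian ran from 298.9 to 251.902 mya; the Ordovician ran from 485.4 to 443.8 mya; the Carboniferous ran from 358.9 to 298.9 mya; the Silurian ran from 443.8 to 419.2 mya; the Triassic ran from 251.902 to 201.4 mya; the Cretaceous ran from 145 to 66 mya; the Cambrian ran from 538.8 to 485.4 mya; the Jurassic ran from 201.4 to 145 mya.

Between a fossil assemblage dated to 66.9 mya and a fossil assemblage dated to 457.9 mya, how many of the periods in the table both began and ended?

6

457.9 Ma sits inside the Ordovician (485.4–443.8) and 66.9 Ma inside the Cretaceous (145–66); neither of those is wholly between the two dates.
The listed periods lying completely between them are Silurian, Devonian, Carboniferous, Permian, Triassic, Jurassic — 6 in all.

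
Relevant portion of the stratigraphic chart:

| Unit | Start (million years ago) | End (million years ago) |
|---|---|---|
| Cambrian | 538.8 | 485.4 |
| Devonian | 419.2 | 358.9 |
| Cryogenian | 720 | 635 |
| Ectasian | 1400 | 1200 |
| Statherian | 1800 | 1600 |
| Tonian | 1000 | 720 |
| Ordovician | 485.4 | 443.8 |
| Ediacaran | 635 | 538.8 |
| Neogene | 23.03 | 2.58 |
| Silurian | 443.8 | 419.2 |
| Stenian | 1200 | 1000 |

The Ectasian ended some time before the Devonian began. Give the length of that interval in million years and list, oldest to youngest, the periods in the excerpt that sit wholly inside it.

The Ectasian closes at 1200 Ma and the Devonian opens at 419.2 Ma, so the interval is 1200 − 419.2 = 780.8 Myr.
A period fits inside if it starts at or after 1200 Ma and ends at or before 419.2 Ma; oldest first that gives Stenian, Tonian, Cryogenian, Ediacaran, Cambrian, Ordovician, Silurian.

780.8 million years; Stenian, Tonian, Cryogenian, Ediacaran, Cambrian, Ordovician, Silurian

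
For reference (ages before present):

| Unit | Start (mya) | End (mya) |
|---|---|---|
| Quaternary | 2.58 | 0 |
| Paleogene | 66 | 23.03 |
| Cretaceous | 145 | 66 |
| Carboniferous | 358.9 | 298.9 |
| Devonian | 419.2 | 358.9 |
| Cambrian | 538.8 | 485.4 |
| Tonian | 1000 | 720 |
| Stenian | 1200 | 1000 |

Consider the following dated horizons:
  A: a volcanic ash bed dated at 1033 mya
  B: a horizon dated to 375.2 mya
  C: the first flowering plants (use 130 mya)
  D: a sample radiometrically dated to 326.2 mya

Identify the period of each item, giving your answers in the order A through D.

Match each age against the start–end ranges in the excerpt: A = 1033 Ma → Stenian (1200–1000); B = 375.2 Ma → Devonian (419.2–358.9); C = 130 Ma → Cretaceous (145–66); D = 326.2 Ma → Carboniferous (358.9–298.9).

A — Stenian; B — Devonian; C — Cretaceous; D — Carboniferous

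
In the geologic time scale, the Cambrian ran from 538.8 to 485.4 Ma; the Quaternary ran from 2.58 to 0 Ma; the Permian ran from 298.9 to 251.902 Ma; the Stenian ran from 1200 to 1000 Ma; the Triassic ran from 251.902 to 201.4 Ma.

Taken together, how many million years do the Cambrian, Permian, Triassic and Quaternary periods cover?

153.48 million years

Each duration: Cambrian = 53.4; Permian = 46.998; Triassic = 50.502; Quaternary = 2.58.
Sum: 53.4 + 46.998 + 50.502 + 2.58 = 153.48 Myr.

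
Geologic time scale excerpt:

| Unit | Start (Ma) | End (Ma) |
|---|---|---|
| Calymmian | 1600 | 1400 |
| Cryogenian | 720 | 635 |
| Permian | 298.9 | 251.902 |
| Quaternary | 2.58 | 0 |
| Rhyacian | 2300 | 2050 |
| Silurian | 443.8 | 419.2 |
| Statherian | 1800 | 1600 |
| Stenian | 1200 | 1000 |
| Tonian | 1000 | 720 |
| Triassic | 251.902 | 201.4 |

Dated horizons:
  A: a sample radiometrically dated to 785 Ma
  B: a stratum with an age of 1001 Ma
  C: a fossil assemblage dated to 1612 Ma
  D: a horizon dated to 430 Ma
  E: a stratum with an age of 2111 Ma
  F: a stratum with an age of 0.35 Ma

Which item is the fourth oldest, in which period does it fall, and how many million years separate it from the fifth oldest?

A, in the Tonian; 355 million years to D

Larger Ma means older, so oldest first: E 2111 > C 1612 > B 1001 > A 785 > D 430 > F 0.35.
Counting 4 along gives A (785 Ma); the excerpt puts that inside the Tonian, 1000–720 Ma.
Next in line is D (430 Ma), and 785 − 430 = 355 Myr.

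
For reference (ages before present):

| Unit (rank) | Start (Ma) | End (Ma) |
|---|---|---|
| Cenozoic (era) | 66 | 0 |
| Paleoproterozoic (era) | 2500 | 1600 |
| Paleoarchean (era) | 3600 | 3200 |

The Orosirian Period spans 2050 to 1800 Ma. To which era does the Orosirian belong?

Paleoproterozoic

The Orosirian (2050–1800 Ma) lies entirely within 2500–1600 Ma, the Paleoproterozoic Era.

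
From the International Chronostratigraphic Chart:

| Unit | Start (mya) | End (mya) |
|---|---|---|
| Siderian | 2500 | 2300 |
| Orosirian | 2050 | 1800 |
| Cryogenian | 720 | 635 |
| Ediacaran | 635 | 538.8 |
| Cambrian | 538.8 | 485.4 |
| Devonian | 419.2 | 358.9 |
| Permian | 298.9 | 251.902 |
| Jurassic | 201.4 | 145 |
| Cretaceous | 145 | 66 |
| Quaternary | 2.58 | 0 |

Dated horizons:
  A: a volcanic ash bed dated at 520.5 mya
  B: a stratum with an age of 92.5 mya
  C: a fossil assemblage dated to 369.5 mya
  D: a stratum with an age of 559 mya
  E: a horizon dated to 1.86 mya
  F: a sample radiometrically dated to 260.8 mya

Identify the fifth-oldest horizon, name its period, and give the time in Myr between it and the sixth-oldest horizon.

Larger Ma means older, so oldest first: D 559 > A 520.5 > C 369.5 > F 260.8 > B 92.5 > E 1.86.
Counting 5 along gives B (92.5 Ma); the excerpt puts that inside the Cretaceous, 145–66 Ma.
Next in line is E (1.86 Ma), and 92.5 − 1.86 = 90.64 Myr.

B, in the Cretaceous; 90.64 million years to E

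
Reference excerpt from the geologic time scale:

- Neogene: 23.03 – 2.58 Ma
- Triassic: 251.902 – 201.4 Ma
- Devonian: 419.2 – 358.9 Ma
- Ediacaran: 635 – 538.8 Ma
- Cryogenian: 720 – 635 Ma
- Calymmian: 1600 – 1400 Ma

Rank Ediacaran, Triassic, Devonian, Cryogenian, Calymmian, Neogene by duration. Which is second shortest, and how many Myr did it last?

Durations: Ediacaran 96.2; Triassic 50.502; Devonian 60.3; Cryogenian 85; Calymmian 200; Neogene 20.45 Myr.
Sorted shortest-first: Neogene (20.45), Triassic (50.502), Devonian (60.3), Cryogenian (85), Ediacaran (96.2), Calymmian (200).
The second shortest is Triassic at 50.502 Myr.

Triassic, 50.502 million years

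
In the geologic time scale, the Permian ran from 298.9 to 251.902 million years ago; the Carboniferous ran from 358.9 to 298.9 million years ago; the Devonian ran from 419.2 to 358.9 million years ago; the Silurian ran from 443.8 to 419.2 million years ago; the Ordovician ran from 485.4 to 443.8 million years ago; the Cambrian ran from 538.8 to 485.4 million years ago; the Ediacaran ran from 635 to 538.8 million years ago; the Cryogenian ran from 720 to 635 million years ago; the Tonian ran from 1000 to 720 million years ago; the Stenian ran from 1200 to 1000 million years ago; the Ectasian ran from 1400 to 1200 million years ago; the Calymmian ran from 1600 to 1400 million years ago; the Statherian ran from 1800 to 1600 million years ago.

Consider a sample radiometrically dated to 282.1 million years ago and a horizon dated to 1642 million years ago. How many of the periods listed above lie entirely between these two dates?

1642 Ma sits inside the Statherian (1800–1600) and 282.1 Ma inside the Permian (298.9–251.902); neither of those is wholly between the two dates.
The listed periods lying completely between them are Calymmian, Ectasian, Stenian, Tonian, Cryogenian, Ediacaran, Cambrian, Ordovician, Silurian, Devonian, Carboniferous — 11 in all.

11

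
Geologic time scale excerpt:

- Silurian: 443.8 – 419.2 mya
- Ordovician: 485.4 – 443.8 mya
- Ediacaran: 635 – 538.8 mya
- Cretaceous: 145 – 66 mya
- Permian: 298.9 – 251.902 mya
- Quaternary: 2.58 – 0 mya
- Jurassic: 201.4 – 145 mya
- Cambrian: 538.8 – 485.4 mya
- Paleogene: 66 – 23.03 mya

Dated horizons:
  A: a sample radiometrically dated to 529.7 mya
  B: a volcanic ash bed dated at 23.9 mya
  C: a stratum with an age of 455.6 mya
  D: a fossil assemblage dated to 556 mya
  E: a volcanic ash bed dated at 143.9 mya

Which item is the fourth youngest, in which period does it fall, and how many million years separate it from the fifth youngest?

A, in the Cambrian; 26.3 million years to D

Sorted youngest-first by Ma: B (23.9), E (143.9), C (455.6), A (529.7), D (556).
The fourth youngest is A at 529.7 Ma, which lies in 538.8–485.4 Ma: the Cambrian.
The fifth youngest is D at 556 Ma; separation = |529.7 − 556| = 26.3 Myr.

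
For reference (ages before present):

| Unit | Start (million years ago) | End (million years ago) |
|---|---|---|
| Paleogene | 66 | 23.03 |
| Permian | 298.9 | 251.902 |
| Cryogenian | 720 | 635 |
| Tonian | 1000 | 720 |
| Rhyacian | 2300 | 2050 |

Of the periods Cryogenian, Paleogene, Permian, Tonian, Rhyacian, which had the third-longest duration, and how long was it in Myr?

Durations: Cryogenian 85; Paleogene 42.97; Permian 46.998; Tonian 280; Rhyacian 250 Myr.
Sorted longest-first: Tonian (280), Rhyacian (250), Cryogenian (85), Permian (46.998), Paleogene (42.97).
The third longest is Cryogenian at 85 Myr.

Cryogenian, 85 million years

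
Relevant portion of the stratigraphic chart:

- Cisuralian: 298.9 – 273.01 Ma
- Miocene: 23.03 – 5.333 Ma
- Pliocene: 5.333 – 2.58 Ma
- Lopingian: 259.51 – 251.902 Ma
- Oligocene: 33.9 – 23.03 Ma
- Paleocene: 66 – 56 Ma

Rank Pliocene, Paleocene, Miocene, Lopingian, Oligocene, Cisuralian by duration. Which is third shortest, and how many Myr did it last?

Start − end for each: Pliocene 5.333 − 2.58 = 2.753; Paleocene 66 − 56 = 10; Miocene 23.03 − 5.333 = 17.697; Lopingian 259.51 − 251.902 = 7.608; Oligocene 33.9 − 23.03 = 10.87; Cisuralian 298.9 − 273.01 = 25.89.
Ranking these from shortest: Pliocene < Lopingian < Paleocene < Oligocene < Miocene < Cisuralian.
Position 3 in that ranking is Paleocene, which lasted 10 Myr.

Paleocene, 10 million years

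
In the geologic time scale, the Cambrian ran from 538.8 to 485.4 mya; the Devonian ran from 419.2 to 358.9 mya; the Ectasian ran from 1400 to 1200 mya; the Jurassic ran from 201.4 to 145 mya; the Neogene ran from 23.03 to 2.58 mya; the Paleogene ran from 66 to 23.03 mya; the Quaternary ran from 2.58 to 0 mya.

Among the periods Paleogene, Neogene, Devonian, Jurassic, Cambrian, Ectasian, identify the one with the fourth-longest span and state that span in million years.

Cambrian, 53.4 million years

Start − end for each: Paleogene 66 − 23.03 = 42.97; Neogene 23.03 − 2.58 = 20.45; Devonian 419.2 − 358.9 = 60.3; Jurassic 201.4 − 145 = 56.4; Cambrian 538.8 − 485.4 = 53.4; Ectasian 1400 − 1200 = 200.
Ranking these from longest: Ectasian > Devonian > Jurassic > Cambrian > Paleogene > Neogene.
Position 4 in that ranking is Cambrian, which lasted 53.4 Myr.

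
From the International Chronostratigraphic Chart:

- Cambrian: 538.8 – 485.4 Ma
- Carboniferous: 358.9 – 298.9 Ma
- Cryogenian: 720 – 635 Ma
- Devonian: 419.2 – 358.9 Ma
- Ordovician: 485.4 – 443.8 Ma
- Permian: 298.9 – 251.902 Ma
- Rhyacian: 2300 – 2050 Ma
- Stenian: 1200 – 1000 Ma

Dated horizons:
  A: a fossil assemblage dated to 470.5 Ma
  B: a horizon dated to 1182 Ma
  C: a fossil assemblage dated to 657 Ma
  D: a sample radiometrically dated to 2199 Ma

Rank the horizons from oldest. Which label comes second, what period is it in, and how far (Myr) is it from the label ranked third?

B, in the Stenian; 525 million years to C

Larger Ma means older, so oldest first: D 2199 > B 1182 > C 657 > A 470.5.
Counting 2 along gives B (1182 Ma); the excerpt puts that inside the Stenian, 1200–1000 Ma.
Next in line is C (657 Ma), and 1182 − 657 = 525 Myr.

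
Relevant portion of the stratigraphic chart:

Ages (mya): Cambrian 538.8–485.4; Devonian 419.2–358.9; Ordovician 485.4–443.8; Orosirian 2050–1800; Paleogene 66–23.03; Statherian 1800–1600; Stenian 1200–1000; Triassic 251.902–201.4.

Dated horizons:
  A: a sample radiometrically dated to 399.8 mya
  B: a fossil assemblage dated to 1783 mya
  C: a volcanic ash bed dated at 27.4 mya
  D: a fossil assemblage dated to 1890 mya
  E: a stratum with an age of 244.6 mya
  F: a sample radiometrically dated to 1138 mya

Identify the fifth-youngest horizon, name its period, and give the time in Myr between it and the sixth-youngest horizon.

Smaller Ma means younger, so youngest first: C 27.4 < E 244.6 < A 399.8 < F 1138 < B 1783 < D 1890.
Counting 5 along gives B (1783 Ma); the excerpt puts that inside the Statherian, 1800–1600 Ma.
Next in line is D (1890 Ma), and 1890 − 1783 = 107 Myr.

B, in the Statherian; 107 million years to D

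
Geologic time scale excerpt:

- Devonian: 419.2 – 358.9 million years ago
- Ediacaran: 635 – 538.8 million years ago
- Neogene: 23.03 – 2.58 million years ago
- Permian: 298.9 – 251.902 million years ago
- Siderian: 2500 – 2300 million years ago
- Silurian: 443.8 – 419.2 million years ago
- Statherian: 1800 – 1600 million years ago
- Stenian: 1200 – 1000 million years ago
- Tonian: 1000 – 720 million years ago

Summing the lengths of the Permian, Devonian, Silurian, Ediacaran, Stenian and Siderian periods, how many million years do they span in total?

628.098 million years

Each duration: Permian = 46.998; Devonian = 60.3; Silurian = 24.6; Ediacaran = 96.2; Stenian = 200; Siderian = 200.
Sum: 46.998 + 60.3 + 24.6 + 96.2 + 200 + 200 = 628.098 Myr.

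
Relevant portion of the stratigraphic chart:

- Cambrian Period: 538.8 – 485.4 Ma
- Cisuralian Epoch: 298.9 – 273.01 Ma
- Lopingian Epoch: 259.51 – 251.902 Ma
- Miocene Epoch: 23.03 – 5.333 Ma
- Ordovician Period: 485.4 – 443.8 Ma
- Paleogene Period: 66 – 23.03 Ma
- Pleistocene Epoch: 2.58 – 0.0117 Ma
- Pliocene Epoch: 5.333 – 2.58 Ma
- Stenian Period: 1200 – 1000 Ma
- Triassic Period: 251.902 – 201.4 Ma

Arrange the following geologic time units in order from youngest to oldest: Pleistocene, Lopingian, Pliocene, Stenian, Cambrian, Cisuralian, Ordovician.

The oldest of these is Stenian (starts 1200 Ma) and the youngest is Pleistocene (ends 0.0117 Ma).
In between, by decreasing start age: Cambrian (538.8), Ordovician (485.4), Cisuralian (298.9), Lopingian (259.51), Pliocene (5.333).
Listing youngest first means reversing that sequence.

Pleistocene, Pliocene, Lopingian, Cisuralian, Ordovician, Cambrian, Stenian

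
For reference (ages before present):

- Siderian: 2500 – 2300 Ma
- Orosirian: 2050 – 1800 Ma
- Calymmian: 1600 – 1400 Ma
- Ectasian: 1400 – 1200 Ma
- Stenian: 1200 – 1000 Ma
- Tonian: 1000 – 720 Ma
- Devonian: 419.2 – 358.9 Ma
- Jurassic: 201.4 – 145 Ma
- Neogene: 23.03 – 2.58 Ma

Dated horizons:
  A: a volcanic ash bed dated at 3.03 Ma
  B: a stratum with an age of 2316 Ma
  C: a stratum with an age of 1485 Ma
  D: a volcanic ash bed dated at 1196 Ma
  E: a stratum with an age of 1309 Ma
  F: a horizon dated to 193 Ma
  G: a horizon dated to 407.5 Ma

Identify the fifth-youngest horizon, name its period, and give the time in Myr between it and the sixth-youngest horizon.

Smaller Ma means younger, so youngest first: A 3.03 < F 193 < G 407.5 < D 1196 < E 1309 < C 1485 < B 2316.
Counting 5 along gives E (1309 Ma); the excerpt puts that inside the Ectasian, 1400–1200 Ma.
Next in line is C (1485 Ma), and 1485 − 1309 = 176 Myr.

E, in the Ectasian; 176 million years to C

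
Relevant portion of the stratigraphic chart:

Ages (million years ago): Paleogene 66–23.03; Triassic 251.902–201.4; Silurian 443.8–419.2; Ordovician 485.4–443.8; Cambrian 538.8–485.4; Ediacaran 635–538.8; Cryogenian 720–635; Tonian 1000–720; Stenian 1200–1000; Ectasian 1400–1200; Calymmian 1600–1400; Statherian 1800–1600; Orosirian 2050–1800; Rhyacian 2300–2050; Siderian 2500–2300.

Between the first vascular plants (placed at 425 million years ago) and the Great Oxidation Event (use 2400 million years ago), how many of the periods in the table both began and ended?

The older date is 2400 Ma and the younger is 425 Ma.
Periods with start < 2400 and end > 425 Ma: Rhyacian (2300–2050), Orosirian (2050–1800), Statherian (1800–1600), Calymmian (1600–1400), Ectasian (1400–1200), Stenian (1200–1000), Tonian (1000–720), Cryogenian (720–635), Ediacaran (635–538.8), Cambrian (538.8–485.4), Ordovician (485.4–443.8).
That is 11 complete periods.

11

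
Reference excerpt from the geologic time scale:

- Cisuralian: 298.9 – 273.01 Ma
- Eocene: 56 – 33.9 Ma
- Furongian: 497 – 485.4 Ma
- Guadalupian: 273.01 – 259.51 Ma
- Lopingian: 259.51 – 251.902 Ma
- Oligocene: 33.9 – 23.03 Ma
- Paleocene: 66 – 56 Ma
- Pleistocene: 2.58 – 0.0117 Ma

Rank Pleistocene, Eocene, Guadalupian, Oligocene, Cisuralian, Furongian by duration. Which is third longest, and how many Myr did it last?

Durations: Pleistocene 2.5683; Eocene 22.1; Guadalupian 13.5; Oligocene 10.87; Cisuralian 25.89; Furongian 11.6 Myr.
Sorted longest-first: Cisuralian (25.89), Eocene (22.1), Guadalupian (13.5), Furongian (11.6), Oligocene (10.87), Pleistocene (2.5683).
The third longest is Guadalupian at 13.5 Myr.

Guadalupian, 13.5 million years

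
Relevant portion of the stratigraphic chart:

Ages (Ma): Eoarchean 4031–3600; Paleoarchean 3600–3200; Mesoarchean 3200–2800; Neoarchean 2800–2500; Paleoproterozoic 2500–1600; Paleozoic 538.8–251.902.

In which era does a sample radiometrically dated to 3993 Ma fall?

Eoarchean

3993 Ma lies between 4031 and 3600 Ma, so it falls in the Eoarchean.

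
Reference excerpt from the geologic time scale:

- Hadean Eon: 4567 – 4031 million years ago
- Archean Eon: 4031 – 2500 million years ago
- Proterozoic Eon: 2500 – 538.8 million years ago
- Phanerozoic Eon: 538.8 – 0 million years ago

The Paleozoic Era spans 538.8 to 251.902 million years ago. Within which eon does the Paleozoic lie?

The Paleozoic (538.8–251.902 Ma) lies entirely within 538.8–0 Ma, the Phanerozoic Eon.

Phanerozoic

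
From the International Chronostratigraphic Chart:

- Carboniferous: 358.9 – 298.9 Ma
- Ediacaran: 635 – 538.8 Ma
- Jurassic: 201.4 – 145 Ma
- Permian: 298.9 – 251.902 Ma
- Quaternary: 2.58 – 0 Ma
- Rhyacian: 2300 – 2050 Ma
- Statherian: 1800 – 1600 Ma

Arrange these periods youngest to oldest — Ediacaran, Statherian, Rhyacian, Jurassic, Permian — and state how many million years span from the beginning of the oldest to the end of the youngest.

Jurassic → Permian → Ediacaran → Statherian → Rhyacian; total span 2155 Myr

From the excerpt: Ediacaran 635–538.8; Statherian 1800–1600; Rhyacian 2300–2050; Jurassic 201.4–145; Permian 298.9–251.902 (Ma).
Larger Ma is earlier, so the oldest is Rhyacian and the youngest is Jurassic; youngest to oldest: Jurassic, Permian, Ediacaran, Statherian, Rhyacian.
Oldest start 2300 minus youngest end 145 gives 2155 Myr overall.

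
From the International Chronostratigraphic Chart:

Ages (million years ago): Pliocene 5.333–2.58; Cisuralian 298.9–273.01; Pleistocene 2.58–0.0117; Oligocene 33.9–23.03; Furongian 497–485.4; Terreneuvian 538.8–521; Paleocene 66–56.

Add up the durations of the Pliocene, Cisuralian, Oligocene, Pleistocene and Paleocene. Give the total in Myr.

Duration is start − end for each: (5.333 − 2.58) + (298.9 − 273.01) + (33.9 − 23.03) + (2.58 − 0.0117) + (66 − 56).
That is 2.753 + 25.89 + 10.87 + 2.5683 + 10, which totals 52.0813 million years.

52.0813 million years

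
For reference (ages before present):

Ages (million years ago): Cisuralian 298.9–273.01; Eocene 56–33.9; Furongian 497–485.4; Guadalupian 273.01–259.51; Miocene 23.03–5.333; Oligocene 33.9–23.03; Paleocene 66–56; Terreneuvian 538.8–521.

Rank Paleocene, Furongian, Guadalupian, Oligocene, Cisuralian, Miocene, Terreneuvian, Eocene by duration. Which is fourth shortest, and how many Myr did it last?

Guadalupian, 13.5 million years

Start − end for each: Paleocene 66 − 56 = 10; Furongian 497 − 485.4 = 11.6; Guadalupian 273.01 − 259.51 = 13.5; Oligocene 33.9 − 23.03 = 10.87; Cisuralian 298.9 − 273.01 = 25.89; Miocene 23.03 − 5.333 = 17.697; Terreneuvian 538.8 − 521 = 17.8; Eocene 56 − 33.9 = 22.1.
Ranking these from shortest: Paleocene < Oligocene < Furongian < Guadalupian < Miocene < Terreneuvian < Eocene < Cisuralian.
Position 4 in that ranking is Guadalupian, which lasted 13.5 Myr.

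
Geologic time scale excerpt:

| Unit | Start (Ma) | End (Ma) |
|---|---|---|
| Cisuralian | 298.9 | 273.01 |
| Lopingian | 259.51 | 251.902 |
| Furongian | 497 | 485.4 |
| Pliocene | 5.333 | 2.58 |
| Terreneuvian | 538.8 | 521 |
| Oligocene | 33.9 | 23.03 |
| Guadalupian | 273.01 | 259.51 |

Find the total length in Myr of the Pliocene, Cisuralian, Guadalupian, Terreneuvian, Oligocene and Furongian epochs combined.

Duration is start − end for each: (5.333 − 2.58) + (298.9 − 273.01) + (273.01 − 259.51) + (538.8 − 521) + (33.9 − 23.03) + (497 − 485.4).
That is 2.753 + 25.89 + 13.5 + 17.8 + 10.87 + 11.6, which totals 82.413 million years.

82.413 million years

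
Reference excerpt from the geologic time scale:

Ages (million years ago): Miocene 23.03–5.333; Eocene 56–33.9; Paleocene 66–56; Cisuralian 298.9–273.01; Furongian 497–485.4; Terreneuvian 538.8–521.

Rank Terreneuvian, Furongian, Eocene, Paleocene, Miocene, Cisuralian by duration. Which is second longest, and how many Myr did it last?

Durations: Terreneuvian 17.8; Furongian 11.6; Eocene 22.1; Paleocene 10; Miocene 17.697; Cisuralian 25.89 Myr.
Sorted longest-first: Cisuralian (25.89), Eocene (22.1), Terreneuvian (17.8), Miocene (17.697), Furongian (11.6), Paleocene (10).
The second longest is Eocene at 22.1 Myr.

Eocene, 22.1 million years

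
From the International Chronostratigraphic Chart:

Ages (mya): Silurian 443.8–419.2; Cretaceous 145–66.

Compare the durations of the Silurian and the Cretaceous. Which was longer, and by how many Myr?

Silurian: 443.8 − 419.2 = 24.6 Myr.
Cretaceous: 145 − 66 = 79 Myr.
Difference: 79 − 24.6 = 54.4 Myr, so the Cretaceous was longer.

Cretaceous, by 54.4 million years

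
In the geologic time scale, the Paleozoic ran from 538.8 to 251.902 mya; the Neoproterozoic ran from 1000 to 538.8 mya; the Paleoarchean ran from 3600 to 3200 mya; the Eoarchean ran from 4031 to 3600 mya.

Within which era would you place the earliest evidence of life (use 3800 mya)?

Eoarchean

3800 Ma lies between 4031 and 3600 Ma, so it falls in the Eoarchean.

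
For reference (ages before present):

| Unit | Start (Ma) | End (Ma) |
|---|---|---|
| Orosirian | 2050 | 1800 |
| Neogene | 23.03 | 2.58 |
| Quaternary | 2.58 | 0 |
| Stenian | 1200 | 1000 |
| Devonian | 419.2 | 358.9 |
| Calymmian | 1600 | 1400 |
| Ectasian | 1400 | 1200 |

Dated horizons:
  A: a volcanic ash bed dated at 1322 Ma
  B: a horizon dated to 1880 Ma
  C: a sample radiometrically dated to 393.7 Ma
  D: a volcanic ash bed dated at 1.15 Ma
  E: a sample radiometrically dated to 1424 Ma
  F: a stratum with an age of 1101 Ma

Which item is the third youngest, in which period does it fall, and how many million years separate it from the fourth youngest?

Smaller Ma means younger, so youngest first: D 1.15 < C 393.7 < F 1101 < A 1322 < E 1424 < B 1880.
Counting 3 along gives F (1101 Ma); the excerpt puts that inside the Stenian, 1200–1000 Ma.
Next in line is A (1322 Ma), and 1322 − 1101 = 221 Myr.

F, in the Stenian; 221 million years to A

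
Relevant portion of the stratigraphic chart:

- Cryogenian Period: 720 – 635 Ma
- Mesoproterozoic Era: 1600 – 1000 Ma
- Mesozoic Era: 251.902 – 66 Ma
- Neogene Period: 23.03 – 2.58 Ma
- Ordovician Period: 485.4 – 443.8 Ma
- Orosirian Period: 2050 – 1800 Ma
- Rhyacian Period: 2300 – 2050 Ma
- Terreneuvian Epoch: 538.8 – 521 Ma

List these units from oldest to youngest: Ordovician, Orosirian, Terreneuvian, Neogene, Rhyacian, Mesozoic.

Read off each span (Ma): Ordovician 485.4–443.8; Orosirian 2050–1800; Terreneuvian 538.8–521; Neogene 23.03–2.58; Rhyacian 2300–2050; Mesozoic 251.902–66.
Larger Ma is older, so oldest→youngest is Rhyacian, Orosirian, Terreneuvian, Ordovician, Mesozoic, Neogene.

Rhyacian, Orosirian, Terreneuvian, Ordovician, Mesozoic, Neogene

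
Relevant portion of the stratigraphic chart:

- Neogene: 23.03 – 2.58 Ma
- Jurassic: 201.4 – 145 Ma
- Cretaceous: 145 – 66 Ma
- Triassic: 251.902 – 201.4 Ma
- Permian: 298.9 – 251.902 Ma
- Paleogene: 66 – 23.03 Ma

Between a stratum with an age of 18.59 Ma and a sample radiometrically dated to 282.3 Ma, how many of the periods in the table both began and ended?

The older date is 282.3 Ma and the younger is 18.59 Ma.
Periods with start < 282.3 and end > 18.59 Ma: Triassic (251.902–201.4), Jurassic (201.4–145), Cretaceous (145–66), Paleogene (66–23.03).
That is 4 complete periods.

4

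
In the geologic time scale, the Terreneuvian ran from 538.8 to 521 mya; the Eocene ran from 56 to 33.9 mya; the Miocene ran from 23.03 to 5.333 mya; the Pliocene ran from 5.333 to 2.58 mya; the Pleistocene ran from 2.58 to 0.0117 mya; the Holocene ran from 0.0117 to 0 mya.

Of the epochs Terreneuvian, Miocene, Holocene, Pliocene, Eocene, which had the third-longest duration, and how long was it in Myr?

Miocene, 17.697 million years

Start − end for each: Terreneuvian 538.8 − 521 = 17.8; Miocene 23.03 − 5.333 = 17.697; Holocene 0.0117 − 0 = 0.0117; Pliocene 5.333 − 2.58 = 2.753; Eocene 56 − 33.9 = 22.1.
Ranking these from longest: Eocene > Terreneuvian > Miocene > Pliocene > Holocene.
Position 3 in that ranking is Miocene, which lasted 17.697 Myr.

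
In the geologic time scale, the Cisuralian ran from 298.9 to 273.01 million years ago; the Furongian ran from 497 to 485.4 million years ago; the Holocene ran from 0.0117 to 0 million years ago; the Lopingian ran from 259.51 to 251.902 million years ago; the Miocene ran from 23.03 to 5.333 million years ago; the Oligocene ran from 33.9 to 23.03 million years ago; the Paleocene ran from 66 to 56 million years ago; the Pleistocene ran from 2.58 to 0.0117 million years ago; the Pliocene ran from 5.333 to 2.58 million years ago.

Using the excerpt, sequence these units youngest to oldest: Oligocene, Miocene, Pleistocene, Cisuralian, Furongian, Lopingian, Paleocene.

Sorting by start age (ascending Ma, since larger Ma = older): Pleistocene began 2.58, Miocene began 23.03, Oligocene began 33.9, Paleocene began 66, Lopingian began 259.51, Cisuralian began 298.9, Furongian began 497.

Pleistocene → Miocene → Oligocene → Paleocene → Lopingian → Cisuralian → Furongian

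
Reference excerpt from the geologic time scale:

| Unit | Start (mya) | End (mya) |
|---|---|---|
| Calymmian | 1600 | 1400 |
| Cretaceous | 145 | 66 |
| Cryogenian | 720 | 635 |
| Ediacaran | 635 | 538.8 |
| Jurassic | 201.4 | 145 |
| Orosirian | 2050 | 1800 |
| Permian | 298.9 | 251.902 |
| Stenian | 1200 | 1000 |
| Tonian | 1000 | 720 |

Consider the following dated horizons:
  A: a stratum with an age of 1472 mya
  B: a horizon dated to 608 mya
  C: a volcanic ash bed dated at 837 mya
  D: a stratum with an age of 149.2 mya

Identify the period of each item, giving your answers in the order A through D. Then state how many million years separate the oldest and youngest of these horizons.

Match each age against the start–end ranges in the excerpt: A = 1472 Ma → Calymmian (1600–1400); B = 608 Ma → Ediacaran (635–538.8); C = 837 Ma → Tonian (1000–720); D = 149.2 Ma → Jurassic (201.4–145).
The largest age is 1472 Ma and the smallest is 149.2 Ma; their difference is 1322.8 Myr.

A — Calymmian; B — Ediacaran; C — Tonian; D — Jurassic; span 1322.8 million years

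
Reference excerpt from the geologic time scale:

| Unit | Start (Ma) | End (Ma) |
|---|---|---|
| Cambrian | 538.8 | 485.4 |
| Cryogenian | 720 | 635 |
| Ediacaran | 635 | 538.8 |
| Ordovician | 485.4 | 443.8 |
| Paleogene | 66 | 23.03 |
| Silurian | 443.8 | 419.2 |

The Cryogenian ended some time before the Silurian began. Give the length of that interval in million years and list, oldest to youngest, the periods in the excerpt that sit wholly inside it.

End of Cryogenian = 635 Ma; start of Silurian = 443.8 Ma.
Gap = 635 − 443.8 = 191.2 Myr.
Periods wholly inside 635–443.8 Ma: Ediacaran (635–538.8), Cambrian (538.8–485.4), Ordovician (485.4–443.8).

191.2 million years; Ediacaran, Cambrian, Ordovician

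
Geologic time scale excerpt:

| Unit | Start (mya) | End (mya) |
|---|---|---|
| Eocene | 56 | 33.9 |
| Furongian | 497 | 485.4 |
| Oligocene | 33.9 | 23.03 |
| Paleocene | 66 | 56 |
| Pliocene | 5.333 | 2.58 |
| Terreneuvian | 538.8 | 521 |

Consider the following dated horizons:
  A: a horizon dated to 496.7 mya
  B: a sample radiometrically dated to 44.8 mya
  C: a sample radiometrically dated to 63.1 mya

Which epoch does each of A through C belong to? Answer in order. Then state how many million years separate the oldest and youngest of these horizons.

A: 496.7 Ma lies in 497–485.4 Ma, so Furongian.
B: 44.8 Ma lies in 56–33.9 Ma, so Eocene.
C: 63.1 Ma lies in 66–56 Ma, so Paleocene.
Oldest = 496.7 Ma, youngest = 44.8 Ma → span 451.9 Myr.

A — Furongian; B — Eocene; C — Paleocene; span 451.9 million years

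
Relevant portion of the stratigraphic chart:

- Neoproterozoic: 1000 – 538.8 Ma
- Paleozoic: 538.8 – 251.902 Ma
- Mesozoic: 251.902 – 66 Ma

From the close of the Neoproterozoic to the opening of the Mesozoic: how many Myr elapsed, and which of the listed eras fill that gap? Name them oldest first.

End of Neoproterozoic = 538.8 Ma; start of Mesozoic = 251.902 Ma.
Gap = 538.8 − 251.902 = 286.898 Myr.
Eras wholly inside 538.8–251.902 Ma: Paleozoic (538.8–251.902).

286.898 million years; Paleozoic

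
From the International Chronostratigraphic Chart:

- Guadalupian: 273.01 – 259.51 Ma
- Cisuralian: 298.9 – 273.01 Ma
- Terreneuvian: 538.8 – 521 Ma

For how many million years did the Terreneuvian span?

538.8 − 521 = 17.8 million years.

17.8 million years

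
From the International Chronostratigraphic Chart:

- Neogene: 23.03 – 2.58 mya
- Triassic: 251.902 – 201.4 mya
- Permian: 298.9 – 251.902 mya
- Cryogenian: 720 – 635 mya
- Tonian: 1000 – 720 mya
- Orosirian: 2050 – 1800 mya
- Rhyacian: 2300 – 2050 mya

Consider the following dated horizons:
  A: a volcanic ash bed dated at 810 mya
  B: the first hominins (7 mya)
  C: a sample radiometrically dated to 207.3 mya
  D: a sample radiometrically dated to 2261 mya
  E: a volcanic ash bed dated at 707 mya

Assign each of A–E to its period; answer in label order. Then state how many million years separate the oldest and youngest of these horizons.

A: 810 Ma lies in 1000–720 Ma, so Tonian.
B: 7 Ma lies in 23.03–2.58 Ma, so Neogene.
C: 207.3 Ma lies in 251.902–201.4 Ma, so Triassic.
D: 2261 Ma lies in 2300–2050 Ma, so Rhyacian.
E: 707 Ma lies in 720–635 Ma, so Cryogenian.
Oldest = 2261 Ma, youngest = 7 Ma → span 2254 Myr.

A — Tonian; B — Neogene; C — Triassic; D — Rhyacian; E — Cryogenian; span 2254 million years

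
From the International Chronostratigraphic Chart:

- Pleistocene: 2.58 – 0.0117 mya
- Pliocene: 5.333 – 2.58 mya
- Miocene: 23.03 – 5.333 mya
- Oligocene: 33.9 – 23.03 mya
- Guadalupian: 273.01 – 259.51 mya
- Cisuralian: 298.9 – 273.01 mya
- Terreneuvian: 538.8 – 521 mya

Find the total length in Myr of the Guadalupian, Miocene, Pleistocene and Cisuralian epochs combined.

59.6553 million years

Duration is start − end for each: (273.01 − 259.51) + (23.03 − 5.333) + (2.58 − 0.0117) + (298.9 − 273.01).
That is 13.5 + 17.697 + 2.5683 + 25.89, which totals 59.6553 million years.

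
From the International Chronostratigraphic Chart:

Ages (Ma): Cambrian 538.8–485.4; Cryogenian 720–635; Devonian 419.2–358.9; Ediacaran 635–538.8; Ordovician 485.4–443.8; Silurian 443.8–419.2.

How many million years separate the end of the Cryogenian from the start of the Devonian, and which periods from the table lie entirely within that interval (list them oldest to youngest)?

End of Cryogenian = 635 Ma; start of Devonian = 419.2 Ma.
Gap = 635 − 419.2 = 215.8 Myr.
Periods wholly inside 635–419.2 Ma: Ediacaran (635–538.8), Cambrian (538.8–485.4), Ordovician (485.4–443.8), Silurian (443.8–419.2).

215.8 million years; Ediacaran, Cambrian, Ordovician, Silurian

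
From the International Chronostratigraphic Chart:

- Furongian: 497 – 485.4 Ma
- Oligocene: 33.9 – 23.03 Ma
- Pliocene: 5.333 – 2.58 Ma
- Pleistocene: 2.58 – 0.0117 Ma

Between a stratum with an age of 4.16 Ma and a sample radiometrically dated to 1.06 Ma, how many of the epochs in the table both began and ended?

0

The older date is 4.16 Ma and the younger is 1.06 Ma.
No epoch both begins after 4.16 Ma and ends before 1.06 Ma, so the count is 0.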